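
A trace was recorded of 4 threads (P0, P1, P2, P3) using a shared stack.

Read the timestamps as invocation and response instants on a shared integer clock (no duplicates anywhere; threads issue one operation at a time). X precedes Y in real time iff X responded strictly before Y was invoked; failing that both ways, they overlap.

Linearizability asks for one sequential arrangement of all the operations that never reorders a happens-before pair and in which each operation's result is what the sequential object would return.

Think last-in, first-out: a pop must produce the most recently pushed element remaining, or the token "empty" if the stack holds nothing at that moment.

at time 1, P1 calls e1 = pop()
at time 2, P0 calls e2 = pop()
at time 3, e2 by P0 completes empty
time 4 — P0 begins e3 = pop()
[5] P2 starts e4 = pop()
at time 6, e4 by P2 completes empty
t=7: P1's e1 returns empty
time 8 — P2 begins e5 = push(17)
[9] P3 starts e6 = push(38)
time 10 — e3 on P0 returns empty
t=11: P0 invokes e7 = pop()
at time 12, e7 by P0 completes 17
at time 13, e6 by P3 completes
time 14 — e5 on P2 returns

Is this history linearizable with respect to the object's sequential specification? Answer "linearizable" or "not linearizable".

one valid linearization: e1, e2, e3, e4, e5, e7, e6
after step 1 (e1 pop() → empty): stack <>
after step 2 (e2 pop() → empty): stack <>
after step 3 (e3 pop() → empty): stack <>
after step 4 (e4 pop() → empty): stack <>
after step 5 (e5 push(17)): stack <17>
after step 6 (e7 pop() → 17): stack <>
after step 7 (e6 push(38)): stack <38>

linearizable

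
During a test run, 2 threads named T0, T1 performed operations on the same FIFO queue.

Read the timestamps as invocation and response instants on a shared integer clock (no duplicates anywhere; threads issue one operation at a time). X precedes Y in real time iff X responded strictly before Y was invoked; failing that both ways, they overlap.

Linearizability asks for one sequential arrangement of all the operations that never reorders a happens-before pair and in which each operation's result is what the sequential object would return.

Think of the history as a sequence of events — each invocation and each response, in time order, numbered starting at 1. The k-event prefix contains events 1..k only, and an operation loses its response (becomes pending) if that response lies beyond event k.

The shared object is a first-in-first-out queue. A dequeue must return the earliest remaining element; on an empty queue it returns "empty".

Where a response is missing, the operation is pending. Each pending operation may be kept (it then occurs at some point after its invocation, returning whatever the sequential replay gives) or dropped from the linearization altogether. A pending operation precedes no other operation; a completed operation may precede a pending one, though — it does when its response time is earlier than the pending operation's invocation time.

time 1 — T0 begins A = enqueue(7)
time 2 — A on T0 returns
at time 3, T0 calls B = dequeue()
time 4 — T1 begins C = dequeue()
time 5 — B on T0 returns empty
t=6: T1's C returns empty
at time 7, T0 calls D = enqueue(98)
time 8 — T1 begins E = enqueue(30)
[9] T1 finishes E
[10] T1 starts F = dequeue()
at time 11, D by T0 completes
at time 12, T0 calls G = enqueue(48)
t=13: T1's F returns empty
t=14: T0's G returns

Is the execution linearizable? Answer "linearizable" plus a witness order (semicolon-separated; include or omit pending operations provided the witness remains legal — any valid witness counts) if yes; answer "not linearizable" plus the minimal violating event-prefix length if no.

not linearizable — minimal violating prefix: 6 events

prefix check: 1..5 passes, 1..6 fails once C's time-6 response joins
2 orders of the 3 completed FIFO queue ops respect real time; none is legal
e.g. A, B, C: illegal at step 2, since B dequeue() → empty cannot apply there
e.g. A, C, B: illegal at step 2, since C dequeue() → empty cannot apply there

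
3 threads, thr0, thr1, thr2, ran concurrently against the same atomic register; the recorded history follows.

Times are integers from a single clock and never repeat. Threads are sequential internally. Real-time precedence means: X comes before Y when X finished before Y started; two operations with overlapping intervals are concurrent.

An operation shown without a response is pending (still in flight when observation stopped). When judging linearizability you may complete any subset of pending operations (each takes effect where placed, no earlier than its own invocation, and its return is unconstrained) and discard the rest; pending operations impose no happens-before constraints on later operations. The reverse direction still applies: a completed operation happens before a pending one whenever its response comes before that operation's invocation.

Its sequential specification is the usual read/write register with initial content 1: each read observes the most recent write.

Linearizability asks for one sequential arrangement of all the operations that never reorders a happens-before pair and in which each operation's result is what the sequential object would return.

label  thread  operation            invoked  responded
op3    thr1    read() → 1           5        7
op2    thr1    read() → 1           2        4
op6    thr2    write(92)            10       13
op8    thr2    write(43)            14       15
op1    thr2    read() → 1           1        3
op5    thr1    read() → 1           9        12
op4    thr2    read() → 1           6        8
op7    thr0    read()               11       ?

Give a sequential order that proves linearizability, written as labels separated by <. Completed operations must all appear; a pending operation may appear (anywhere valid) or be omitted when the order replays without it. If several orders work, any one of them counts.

op1 < op2 < op3 < op4 < op5 < op6 < op7 < op8

1. op1 read() → 1, leaving value 1
2. op2 read() → 1, leaving value 1
3. op3 read() → 1, leaving value 1
4. op4 read() → 1, leaving value 1
5. op5 read() → 1, leaving value 1
6. op6 write(92), leaving value 92
7. op7 read() (pending, included), leaving value 92
8. op8 write(43), leaving value 43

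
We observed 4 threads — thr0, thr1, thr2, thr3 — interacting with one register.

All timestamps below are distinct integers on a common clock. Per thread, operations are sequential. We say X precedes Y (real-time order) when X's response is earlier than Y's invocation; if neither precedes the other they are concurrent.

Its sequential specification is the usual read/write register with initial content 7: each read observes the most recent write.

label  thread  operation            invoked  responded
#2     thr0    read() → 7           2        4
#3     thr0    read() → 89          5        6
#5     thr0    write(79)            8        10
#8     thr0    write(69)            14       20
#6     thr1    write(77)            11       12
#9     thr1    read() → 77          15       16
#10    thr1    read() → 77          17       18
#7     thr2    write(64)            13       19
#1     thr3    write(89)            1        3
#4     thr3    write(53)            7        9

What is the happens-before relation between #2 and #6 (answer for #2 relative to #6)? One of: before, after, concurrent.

#2 spans [2,4], #6 spans [11,12]
resp(#2)=4 < inv(#6)=11

before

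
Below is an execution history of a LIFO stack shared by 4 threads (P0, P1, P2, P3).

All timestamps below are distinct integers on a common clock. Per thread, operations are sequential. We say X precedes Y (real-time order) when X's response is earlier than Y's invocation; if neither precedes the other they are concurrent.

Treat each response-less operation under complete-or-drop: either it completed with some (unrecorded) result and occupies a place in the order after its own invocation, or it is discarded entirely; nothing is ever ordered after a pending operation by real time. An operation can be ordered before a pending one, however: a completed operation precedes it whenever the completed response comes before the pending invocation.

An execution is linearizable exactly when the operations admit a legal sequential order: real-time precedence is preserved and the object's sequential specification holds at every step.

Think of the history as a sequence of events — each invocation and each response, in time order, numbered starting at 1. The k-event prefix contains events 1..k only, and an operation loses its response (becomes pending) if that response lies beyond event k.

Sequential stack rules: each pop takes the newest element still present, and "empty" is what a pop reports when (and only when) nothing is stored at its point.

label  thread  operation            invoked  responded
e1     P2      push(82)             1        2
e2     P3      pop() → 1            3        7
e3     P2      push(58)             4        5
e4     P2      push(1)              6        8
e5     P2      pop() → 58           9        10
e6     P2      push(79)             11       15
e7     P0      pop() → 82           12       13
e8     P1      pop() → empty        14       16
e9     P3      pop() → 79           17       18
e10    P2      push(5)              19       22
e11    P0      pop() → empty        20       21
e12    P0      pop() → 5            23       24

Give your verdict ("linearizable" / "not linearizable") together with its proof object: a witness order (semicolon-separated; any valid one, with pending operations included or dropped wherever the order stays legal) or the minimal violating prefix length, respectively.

linearizable — witness: e1; e3; e4; e2; e5; e7; e8; e6; e9; e11; e10; e12

1. e1 push(82), leaving stack <82>
2. e3 push(58), leaving stack <82,58>
3. e4 push(1), leaving stack <82,58,1>
4. e2 pop() → 1, leaving stack <82,58>
5. e5 pop() → 58, leaving stack <82>
6. e7 pop() → 82, leaving stack <>
7. e8 pop() → empty, leaving stack <>
8. e6 push(79), leaving stack <79>
9. e9 pop() → 79, leaving stack <>
10. e11 pop() → empty, leaving stack <>
11. e10 push(5), leaving stack <5>
12. e12 pop() → 5, leaving stack <>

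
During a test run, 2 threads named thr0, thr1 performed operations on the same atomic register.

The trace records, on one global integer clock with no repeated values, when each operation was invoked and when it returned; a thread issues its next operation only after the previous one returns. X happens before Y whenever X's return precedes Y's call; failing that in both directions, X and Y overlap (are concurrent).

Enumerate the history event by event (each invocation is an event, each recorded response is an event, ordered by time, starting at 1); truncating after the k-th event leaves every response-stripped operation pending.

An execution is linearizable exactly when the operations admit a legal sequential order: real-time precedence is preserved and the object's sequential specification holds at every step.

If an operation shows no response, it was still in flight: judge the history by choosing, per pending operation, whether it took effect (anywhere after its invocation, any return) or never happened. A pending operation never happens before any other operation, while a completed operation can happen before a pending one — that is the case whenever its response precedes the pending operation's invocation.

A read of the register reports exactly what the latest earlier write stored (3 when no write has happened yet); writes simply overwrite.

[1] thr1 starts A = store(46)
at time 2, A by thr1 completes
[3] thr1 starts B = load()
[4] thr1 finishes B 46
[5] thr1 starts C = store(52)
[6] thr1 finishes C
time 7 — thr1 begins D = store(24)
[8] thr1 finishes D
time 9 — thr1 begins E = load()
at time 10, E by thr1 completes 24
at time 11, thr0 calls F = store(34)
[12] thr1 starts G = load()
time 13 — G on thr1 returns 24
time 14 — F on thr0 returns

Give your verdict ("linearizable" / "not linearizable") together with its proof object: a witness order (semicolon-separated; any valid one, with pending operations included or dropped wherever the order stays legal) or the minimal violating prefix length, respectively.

step 1: A store(46) — value 46
step 2: B load() → 46 — value 46
step 3: C store(52) — value 52
step 4: D store(24) — value 24
step 5: E load() → 24 — value 24
step 6: G load() → 24 — value 24
step 7: F store(34) — value 34

linearizable — witness: A; B; C; D; E; G; F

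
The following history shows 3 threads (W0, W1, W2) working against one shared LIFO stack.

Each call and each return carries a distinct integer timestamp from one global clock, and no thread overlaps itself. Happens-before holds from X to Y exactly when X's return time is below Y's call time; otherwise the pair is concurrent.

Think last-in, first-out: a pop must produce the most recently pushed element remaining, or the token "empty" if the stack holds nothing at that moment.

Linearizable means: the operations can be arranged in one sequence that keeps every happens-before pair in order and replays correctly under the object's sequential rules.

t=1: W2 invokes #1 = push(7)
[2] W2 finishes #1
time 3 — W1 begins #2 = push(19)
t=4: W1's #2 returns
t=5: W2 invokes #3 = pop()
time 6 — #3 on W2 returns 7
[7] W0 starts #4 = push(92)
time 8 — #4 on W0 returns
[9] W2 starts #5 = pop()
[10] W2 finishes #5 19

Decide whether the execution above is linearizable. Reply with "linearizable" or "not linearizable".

already the first 6 events (up to #3's response at time 6) admit no linearization; the first 5 still do
the sole real-time-consistent order of 3 completed operations fails the LIFO stack replay
e.g. #1, #2, #3: illegal at step 3, since #3 pop() → 7 cannot apply there

not linearizable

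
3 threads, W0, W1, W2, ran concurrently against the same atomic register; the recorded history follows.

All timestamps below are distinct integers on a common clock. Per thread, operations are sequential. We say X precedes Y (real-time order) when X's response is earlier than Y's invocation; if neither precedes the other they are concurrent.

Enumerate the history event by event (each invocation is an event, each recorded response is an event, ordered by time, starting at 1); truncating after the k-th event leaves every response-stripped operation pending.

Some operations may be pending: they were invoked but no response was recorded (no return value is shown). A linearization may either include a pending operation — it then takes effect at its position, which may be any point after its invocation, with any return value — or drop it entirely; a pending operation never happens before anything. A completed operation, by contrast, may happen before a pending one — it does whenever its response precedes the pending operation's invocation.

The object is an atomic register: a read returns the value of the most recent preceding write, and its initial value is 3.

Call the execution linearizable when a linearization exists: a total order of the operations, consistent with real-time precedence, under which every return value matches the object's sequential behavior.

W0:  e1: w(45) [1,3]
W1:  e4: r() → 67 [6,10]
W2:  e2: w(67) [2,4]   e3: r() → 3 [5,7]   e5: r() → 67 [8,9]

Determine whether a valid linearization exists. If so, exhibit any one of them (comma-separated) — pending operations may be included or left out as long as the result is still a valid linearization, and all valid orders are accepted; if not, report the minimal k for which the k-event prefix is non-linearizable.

already the first 7 events (up to e3's response at time 7) admit no linearization; the first 6 still do
2 orders of the 3 completed atomic register ops respect real time; none is legal
every completion of the 1 pending operation (e4) was checked; none linearizes
take e1, e2, e3 (pending dropped): step 3 already fails, because e3 r() → 3 cannot occur there
take e2, e1, e3 (pending dropped): step 3 already fails, because e3 r() → 3 cannot occur there

not linearizable — minimal violating prefix: 7 events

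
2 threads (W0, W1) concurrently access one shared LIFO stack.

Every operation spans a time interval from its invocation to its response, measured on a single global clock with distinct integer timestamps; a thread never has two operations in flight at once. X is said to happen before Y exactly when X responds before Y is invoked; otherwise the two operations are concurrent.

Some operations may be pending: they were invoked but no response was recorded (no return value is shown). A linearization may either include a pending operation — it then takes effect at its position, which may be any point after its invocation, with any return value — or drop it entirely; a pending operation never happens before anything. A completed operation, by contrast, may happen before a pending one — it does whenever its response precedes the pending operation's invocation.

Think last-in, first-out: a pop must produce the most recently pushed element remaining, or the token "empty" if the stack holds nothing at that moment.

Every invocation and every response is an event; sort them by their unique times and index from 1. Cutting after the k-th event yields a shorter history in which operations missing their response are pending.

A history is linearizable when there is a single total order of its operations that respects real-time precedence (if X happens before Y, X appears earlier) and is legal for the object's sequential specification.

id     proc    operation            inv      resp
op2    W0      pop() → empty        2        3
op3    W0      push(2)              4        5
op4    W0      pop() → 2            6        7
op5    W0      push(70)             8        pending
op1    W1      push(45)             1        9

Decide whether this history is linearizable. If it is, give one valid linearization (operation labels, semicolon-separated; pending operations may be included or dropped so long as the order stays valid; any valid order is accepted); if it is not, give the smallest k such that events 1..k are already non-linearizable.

step 1: op2 pop() → empty — stack <>
step 2: op1 push(45) — stack <45>
step 3: op3 push(2) — stack <45,2>
step 4: op4 pop() → 2 — stack <45>

linearizable — witness: op2; op1; op3; op4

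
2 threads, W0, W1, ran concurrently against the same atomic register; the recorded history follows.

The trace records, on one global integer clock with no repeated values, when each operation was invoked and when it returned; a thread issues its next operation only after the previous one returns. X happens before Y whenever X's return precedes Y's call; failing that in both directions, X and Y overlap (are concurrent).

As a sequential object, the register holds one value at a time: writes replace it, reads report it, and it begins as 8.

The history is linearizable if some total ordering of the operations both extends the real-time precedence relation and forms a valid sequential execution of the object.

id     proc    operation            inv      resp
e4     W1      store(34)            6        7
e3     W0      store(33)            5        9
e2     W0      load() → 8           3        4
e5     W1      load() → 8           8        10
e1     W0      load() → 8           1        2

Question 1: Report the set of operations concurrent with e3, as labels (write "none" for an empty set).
Answer: e4, e5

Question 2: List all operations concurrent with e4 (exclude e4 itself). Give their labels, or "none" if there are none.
Answer: e3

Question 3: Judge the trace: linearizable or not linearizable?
not linearizable

prefix check: 1..9 passes, 1..10 fails once e5's time-10 response joins
no legal order exists: 3 real-time-consistent candidates over 5 completed atomic register operations, all rejected
e.g. e1, e2, e3, e4, e5: illegal at step 5, since e5 load() → 8 cannot apply there
e.g. e1, e2, e4, e3, e5: illegal at step 5, since e5 load() → 8 cannot apply there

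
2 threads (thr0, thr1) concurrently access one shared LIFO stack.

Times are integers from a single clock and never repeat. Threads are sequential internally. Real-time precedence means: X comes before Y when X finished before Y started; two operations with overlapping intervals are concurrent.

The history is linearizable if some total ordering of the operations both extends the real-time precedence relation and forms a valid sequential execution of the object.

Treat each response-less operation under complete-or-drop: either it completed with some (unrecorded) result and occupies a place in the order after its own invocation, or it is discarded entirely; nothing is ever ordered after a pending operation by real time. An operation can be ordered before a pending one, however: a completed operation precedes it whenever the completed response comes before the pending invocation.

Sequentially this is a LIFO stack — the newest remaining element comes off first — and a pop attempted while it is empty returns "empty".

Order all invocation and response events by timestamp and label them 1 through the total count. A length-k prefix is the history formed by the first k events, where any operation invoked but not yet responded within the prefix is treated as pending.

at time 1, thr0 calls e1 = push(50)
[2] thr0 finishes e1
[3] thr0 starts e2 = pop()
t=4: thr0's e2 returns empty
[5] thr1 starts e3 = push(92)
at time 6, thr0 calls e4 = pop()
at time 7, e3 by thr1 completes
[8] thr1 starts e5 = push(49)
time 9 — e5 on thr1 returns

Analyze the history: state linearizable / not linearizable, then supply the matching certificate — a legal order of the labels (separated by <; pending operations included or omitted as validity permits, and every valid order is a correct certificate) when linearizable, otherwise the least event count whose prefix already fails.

through event 3 a valid linearization exists; event 4 (e2 responding at time 4) ends that
exactly one order of the 2 completed ops respects real time; the LIFO stack replay fails
one such order, e1, e2, breaks at step 2 where e2 pop() → empty is illegal

not linearizable — minimal violating prefix: 4 events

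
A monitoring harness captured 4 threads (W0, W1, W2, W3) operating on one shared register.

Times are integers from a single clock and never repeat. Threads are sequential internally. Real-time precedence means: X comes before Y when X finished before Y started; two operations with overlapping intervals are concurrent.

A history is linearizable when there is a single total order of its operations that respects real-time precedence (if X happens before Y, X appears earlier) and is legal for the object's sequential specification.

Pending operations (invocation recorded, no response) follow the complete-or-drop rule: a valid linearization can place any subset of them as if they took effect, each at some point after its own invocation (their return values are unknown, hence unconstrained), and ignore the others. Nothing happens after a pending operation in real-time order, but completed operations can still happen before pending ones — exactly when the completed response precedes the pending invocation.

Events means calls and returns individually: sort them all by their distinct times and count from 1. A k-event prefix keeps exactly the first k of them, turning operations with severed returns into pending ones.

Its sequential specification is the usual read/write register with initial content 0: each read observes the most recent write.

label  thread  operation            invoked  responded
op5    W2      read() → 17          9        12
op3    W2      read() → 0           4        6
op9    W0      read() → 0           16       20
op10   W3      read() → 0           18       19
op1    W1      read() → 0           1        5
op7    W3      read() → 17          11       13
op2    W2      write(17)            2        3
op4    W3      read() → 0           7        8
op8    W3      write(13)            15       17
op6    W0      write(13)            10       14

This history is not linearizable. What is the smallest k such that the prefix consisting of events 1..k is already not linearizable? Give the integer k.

6

events 1..5 are linearizable; a witness order is op1, op2:
after step 1 (op1 read() → 0): value 0
after step 2 (op2 write(17)): value 17
include event 6 — op3 responding at 6 — and every candidate order breaks
one such order, op1, op2, op3, breaks at step 3 where op3 read() → 0 is illegal
one such order, op2, op1, op3, breaks at step 2 where op1 read() → 0 is illegal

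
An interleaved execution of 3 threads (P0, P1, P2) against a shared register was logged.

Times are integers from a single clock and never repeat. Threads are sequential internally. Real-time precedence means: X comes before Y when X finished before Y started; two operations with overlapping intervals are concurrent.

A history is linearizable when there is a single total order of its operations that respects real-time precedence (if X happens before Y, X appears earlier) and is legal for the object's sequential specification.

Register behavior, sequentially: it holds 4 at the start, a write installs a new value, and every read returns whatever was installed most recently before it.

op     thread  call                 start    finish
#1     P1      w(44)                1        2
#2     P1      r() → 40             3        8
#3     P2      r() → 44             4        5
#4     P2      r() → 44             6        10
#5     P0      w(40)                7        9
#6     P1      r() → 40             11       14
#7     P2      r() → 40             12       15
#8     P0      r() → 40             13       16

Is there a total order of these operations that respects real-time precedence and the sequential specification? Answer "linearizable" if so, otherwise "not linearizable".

one valid linearization: #1, #3, #4, #5, #2, #6, #7, #8
1. #1 w(44), leaving value 44
2. #3 r() → 44, leaving value 44
3. #4 r() → 44, leaving value 44
4. #5 w(40), leaving value 40
5. #2 r() → 40, leaving value 40
6. #6 r() → 40, leaving value 40
7. #7 r() → 40, leaving value 40
8. #8 r() → 40, leaving value 40

linearizable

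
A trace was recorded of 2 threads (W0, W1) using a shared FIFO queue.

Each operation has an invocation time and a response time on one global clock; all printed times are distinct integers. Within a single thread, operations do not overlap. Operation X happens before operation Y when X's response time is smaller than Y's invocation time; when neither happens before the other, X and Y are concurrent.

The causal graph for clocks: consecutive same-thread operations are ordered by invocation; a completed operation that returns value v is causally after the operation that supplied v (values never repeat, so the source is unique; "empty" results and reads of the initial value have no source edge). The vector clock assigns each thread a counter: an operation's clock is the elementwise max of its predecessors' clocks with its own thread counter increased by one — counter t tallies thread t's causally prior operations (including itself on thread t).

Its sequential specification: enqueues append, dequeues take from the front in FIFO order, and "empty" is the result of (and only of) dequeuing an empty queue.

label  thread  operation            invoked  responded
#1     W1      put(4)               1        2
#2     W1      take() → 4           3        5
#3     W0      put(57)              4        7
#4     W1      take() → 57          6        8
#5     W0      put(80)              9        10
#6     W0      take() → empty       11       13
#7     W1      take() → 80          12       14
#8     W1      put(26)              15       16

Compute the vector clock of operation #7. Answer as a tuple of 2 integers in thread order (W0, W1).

(2, 4)

#1 (invocation 1): nothing precedes it; W1's component alone gives (0, 1)
#3 (invocation 4): nothing precedes it; W0's component alone gives (1, 0)
from VC(#1)=(0, 1), #2 (invoked 3) maxes components and bumps W1 → (0, 2)
from VC(#3)=(1, 0), #5 (invoked 9) maxes components and bumps W0 → (2, 0)
from VC(#5)=(2, 0), #6 (invoked 11) maxes components and bumps W0 → (3, 0)
from VC(#2)=(0, 2), VC(#3)=(1, 0), #4 (invoked 6) maxes components and bumps W1 → (1, 3)
from VC(#4)=(1, 3), VC(#5)=(2, 0), #7 (invoked 12) maxes components and bumps W1 → (2, 4)
from VC(#7)=(2, 4), #8 (invoked 15) maxes components and bumps W1 → (2, 5)
target: VC(#7) = (2, 4)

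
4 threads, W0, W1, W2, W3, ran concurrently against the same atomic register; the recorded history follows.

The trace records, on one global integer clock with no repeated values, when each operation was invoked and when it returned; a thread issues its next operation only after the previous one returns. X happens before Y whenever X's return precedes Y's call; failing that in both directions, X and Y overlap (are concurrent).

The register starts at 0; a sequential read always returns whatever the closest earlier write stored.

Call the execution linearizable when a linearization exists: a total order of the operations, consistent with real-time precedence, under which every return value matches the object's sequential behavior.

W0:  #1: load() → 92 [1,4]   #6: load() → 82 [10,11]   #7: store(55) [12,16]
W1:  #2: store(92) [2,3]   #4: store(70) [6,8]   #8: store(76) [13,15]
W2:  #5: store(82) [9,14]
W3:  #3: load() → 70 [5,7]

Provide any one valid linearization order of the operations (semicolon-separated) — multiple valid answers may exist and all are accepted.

#2; #1; #4; #3; #5; #6; #7; #8

1. #2 store(92), leaving value 92
2. #1 load() → 92, leaving value 92
3. #4 store(70), leaving value 70
4. #3 load() → 70, leaving value 70
5. #5 store(82), leaving value 82
6. #6 load() → 82, leaving value 82
7. #7 store(55), leaving value 55
8. #8 store(76), leaving value 76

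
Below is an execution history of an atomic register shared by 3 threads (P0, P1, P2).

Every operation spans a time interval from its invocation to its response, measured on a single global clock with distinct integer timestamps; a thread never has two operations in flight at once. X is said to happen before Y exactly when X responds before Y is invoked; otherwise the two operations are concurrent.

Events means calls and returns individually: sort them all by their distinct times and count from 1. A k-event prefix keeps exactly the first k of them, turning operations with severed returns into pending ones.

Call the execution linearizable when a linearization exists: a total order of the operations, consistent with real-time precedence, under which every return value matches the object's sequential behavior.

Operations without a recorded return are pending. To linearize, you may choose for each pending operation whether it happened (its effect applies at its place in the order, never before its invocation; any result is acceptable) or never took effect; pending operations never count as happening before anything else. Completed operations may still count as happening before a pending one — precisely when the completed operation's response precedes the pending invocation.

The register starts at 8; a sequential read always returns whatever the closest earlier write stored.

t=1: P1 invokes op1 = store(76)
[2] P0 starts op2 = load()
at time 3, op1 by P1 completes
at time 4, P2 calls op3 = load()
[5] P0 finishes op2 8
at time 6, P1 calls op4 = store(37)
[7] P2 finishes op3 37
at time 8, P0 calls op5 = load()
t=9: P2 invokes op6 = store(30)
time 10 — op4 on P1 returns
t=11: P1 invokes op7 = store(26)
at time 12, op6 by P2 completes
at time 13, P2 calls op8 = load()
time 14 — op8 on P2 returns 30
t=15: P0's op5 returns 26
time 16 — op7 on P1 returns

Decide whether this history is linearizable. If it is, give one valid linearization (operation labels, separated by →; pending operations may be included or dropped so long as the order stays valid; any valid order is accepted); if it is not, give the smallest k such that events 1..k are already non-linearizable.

after step 1 (op2 load() → 8): value 8
after step 2 (op1 store(76)): value 76
after step 3 (op4 store(37)): value 37
after step 4 (op3 load() → 37): value 37
after step 5 (op6 store(30)): value 30
after step 6 (op8 load() → 30): value 30
after step 7 (op7 store(26)): value 26
after step 8 (op5 load() → 26): value 26

linearizable — witness: op2 → op1 → op4 → op3 → op6 → op8 → op7 → op5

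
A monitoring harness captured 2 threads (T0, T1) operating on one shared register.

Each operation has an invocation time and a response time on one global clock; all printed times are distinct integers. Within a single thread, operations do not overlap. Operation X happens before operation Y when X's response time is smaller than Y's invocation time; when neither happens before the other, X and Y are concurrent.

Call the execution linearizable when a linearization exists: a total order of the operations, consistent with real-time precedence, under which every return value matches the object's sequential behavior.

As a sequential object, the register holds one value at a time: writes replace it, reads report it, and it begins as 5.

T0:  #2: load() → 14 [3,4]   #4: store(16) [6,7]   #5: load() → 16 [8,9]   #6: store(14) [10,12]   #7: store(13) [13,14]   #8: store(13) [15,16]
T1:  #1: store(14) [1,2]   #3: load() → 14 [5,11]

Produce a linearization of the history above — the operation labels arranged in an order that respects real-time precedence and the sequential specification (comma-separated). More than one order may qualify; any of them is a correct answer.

1. #1 store(14), leaving value 14
2. #2 load() → 14, leaving value 14
3. #3 load() → 14, leaving value 14
4. #4 store(16), leaving value 16
5. #5 load() → 16, leaving value 16
6. #6 store(14), leaving value 14
7. #7 store(13), leaving value 13
8. #8 store(13), leaving value 13

#1, #2, #3, #4, #5, #6, #7, #8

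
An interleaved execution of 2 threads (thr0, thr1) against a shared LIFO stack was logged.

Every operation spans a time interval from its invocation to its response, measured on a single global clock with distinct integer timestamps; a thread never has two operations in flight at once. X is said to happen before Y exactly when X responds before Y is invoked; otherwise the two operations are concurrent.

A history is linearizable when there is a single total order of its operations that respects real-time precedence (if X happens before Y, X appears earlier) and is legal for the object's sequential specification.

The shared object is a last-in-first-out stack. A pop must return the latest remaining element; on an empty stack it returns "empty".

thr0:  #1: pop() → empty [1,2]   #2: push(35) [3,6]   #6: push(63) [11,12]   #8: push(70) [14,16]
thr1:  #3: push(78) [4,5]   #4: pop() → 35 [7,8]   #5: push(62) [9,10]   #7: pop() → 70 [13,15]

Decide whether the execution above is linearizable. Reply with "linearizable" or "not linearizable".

linearizable

witness order: #1, #3, #2, #4, #5, #6, #8, #7
after step 1 (#1 pop() → empty): stack <>
after step 2 (#3 push(78)): stack <78>
after step 3 (#2 push(35)): stack <78,35>
after step 4 (#4 pop() → 35): stack <78>
after step 5 (#5 push(62)): stack <78,62>
after step 6 (#6 push(63)): stack <78,62,63>
after step 7 (#8 push(70)): stack <78,62,63,70>
after step 8 (#7 pop() → 70): stack <78,62,63>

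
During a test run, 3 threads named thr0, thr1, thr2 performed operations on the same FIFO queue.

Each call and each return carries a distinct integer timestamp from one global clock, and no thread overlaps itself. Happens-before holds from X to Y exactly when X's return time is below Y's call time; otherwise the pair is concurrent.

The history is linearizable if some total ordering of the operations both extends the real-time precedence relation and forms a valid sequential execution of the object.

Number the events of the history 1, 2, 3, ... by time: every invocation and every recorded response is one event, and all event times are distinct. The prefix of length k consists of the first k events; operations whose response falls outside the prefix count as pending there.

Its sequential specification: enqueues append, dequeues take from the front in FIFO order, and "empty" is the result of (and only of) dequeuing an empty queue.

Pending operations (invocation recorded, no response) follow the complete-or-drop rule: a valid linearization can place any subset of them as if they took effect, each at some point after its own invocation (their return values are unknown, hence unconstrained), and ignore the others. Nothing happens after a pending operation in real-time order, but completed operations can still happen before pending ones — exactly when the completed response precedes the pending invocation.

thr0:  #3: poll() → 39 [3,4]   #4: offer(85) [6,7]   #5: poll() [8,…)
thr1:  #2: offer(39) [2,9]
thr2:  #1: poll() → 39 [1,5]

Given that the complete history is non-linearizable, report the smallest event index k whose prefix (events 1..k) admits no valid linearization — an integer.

one valid order for events 1..4 is #1, #2, #3:
step 1: #1 poll() (pending, included) — queue <>
step 2: #2 offer(39) (pending, included) — queue <39>
step 3: #3 poll() → 39 — queue <>
at event 5 (#1's time-5 response) nothing linearizes any more
no completion choice of the 1 pending operation (#2) rescues it — every subset was tried
for example #1, #3 (pending dropped) fails at step 1: #1 poll() → 39 is not legal there
for example #3, #1 (pending dropped) fails at step 1: #3 poll() → 39 is not legal there

5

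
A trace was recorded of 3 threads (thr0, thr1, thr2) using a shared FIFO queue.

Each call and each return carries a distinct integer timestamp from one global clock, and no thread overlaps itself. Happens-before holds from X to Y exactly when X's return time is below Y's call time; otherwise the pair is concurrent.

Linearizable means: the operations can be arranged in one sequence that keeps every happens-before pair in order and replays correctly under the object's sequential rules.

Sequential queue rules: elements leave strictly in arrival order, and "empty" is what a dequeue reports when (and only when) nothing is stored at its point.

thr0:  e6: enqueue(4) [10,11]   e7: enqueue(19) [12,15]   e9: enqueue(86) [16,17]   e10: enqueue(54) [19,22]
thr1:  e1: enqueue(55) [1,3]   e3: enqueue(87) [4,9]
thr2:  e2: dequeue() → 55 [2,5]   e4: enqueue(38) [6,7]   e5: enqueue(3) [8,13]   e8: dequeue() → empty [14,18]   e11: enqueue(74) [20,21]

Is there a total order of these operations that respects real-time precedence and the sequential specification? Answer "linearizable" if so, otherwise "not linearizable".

not linearizable

cut after 17 events: linearizable; cut after 18 events (e8 responds, time 18): not linearizable
9 completed operations, 46 real-time-consistent orders — every FIFO queue replay fails
e.g. e1, e2, e3, e4, e5, e6, e7, e8, e9: illegal at step 8, since e8 dequeue() → empty cannot apply there
e.g. e1, e2, e3, e4, e5, e6, e7, e9, e8: illegal at step 9, since e8 dequeue() → empty cannot apply there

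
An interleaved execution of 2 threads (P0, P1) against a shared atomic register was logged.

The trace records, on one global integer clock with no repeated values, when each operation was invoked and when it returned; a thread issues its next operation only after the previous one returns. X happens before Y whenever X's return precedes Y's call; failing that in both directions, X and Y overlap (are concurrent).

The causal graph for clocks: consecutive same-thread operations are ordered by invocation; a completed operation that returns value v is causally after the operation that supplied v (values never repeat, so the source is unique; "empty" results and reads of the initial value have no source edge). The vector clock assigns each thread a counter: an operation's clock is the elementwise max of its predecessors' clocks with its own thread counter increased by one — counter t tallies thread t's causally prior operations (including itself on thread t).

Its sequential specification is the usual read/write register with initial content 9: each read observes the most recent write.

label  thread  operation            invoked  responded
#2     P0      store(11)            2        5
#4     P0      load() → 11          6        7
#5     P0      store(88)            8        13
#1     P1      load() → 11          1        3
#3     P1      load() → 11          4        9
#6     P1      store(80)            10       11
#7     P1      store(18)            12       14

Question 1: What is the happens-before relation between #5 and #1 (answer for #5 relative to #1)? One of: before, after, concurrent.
#5 spans [8,13], #1 spans [1,3]
resp(#1)=3 < inv(#5)=8

after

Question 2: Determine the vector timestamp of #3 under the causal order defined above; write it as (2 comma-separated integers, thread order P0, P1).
no predecessors for #2 (invoked 2): P0 increments from zero → (1, 0)
merge at #1 (invoked 1): VC(#2)=(1, 0), own-thread bump on P1 → (1, 1)
merge at #4 (invoked 6): VC(#2)=(1, 0), own-thread bump on P0 → (2, 0)
merge at #3 (invoked 4): VC(#1)=(1, 1), VC(#2)=(1, 0), own-thread bump on P1 → (1, 2)
merge at #5 (invoked 8): VC(#4)=(2, 0), own-thread bump on P0 → (3, 0)
merge at #6 (invoked 10): VC(#3)=(1, 2), own-thread bump on P1 → (1, 3)
merge at #7 (invoked 12): VC(#6)=(1, 3), own-thread bump on P1 → (1, 4)
target: VC(#3) = (1, 2)

(1, 2)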